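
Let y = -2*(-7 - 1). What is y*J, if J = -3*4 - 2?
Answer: -224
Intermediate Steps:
J = -14 (J = -12 - 2 = -14)
y = 16 (y = -2*(-8) = 16)
y*J = 16*(-14) = -224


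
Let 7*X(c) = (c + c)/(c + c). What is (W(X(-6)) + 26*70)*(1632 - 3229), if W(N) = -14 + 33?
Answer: -2936883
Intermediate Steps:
X(c) = ⅐ (X(c) = ((c + c)/(c + c))/7 = ((2*c)/((2*c)))/7 = ((2*c)*(1/(2*c)))/7 = (⅐)*1 = ⅐)
W(N) = 19
(W(X(-6)) + 26*70)*(1632 - 3229) = (19 + 26*70)*(1632 - 3229) = (19 + 1820)*(-1597) = 1839*(-1597) = -2936883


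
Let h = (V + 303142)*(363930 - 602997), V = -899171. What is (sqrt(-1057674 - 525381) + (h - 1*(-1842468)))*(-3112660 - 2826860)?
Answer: -846338285521782720 - 17818560*I*sqrt(175895) ≈ -8.4634e+17 - 7.4731e+9*I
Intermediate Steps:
h = 142490864943 (h = (-899171 + 303142)*(363930 - 602997) = -596029*(-239067) = 142490864943)
(sqrt(-1057674 - 525381) + (h - 1*(-1842468)))*(-3112660 - 2826860) = (sqrt(-1057674 - 525381) + (142490864943 - 1*(-1842468)))*(-3112660 - 2826860) = (sqrt(-1583055) + (142490864943 + 1842468))*(-5939520) = (3*I*sqrt(175895) + 142492707411)*(-5939520) = (142492707411 + 3*I*sqrt(175895))*(-5939520) = -846338285521782720 - 17818560*I*sqrt(175895)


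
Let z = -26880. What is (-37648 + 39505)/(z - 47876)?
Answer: -1857/74756 ≈ -0.024841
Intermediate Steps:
(-37648 + 39505)/(z - 47876) = (-37648 + 39505)/(-26880 - 47876) = 1857/(-74756) = 1857*(-1/74756) = -1857/74756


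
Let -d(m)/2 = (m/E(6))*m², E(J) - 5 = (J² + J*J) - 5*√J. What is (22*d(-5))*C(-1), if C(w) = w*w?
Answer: 423500/5779 + 27500*√6/5779 ≈ 84.939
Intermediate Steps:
E(J) = 5 - 5*√J + 2*J² (E(J) = 5 + ((J² + J*J) - 5*√J) = 5 + ((J² + J²) - 5*√J) = 5 + (2*J² - 5*√J) = 5 + (-5*√J + 2*J²) = 5 - 5*√J + 2*J²)
d(m) = -2*m³/(77 - 5*√6) (d(m) = -2*m/(5 - 5*√6 + 2*6²)*m² = -2*m/(5 - 5*√6 + 2*36)*m² = -2*m/(5 - 5*√6 + 72)*m² = -2*m/(77 - 5*√6)*m² = -2*m³/(77 - 5*√6))
C(w) = w²
(22*d(-5))*C(-1) = (22*(-154/5779*(-5)³ - 10/5779*√6*(-5)³))*(-1)² = (22*(-154/5779*(-125) - 10/5779*√6*(-125)))*1 = (22*(19250/5779 + 1250*√6/5779))*1 = (423500/5779 + 27500*√6/5779)*1 = 423500/5779 + 27500*√6/5779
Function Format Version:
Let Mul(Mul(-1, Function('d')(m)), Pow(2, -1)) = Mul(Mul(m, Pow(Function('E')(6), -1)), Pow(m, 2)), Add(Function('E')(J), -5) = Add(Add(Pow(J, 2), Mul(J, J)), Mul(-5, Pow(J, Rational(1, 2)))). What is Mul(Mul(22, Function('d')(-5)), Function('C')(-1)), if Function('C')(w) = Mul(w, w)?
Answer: Add(Rational(423500, 5779), Mul(Rational(27500, 5779), Pow(6, Rational(1, 2)))) ≈ 84.939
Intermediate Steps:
Function('E')(J) = Add(5, Mul(-5, Pow(J, Rational(1, 2))), Mul(2, Pow(J, 2))) (Function('E')(J) = Add(5, Add(Add(Pow(J, 2), Mul(J, J)), Mul(-5, Pow(J, Rational(1, 2))))) = Add(5, Add(Add(Pow(J, 2), Pow(J, 2)), Mul(-5, Pow(J, Rational(1, 2))))) = Add(5, Add(Mul(2, Pow(J, 2)), Mul(-5, Pow(J, Rational(1, 2))))) = Add(5, Add(Mul(-5, Pow(J, Rational(1, 2))), Mul(2, Pow(J, 2)))) = Add(5, Mul(-5, Pow(J, Rational(1, 2))), Mul(2, Pow(J, 2))))
Function('d')(m) = Mul(-2, Pow(m, 3), Pow(Add(77, Mul(-5, Pow(6, Rational(1, 2)))), -1)) (Function('d')(m) = Mul(-2, Mul(Mul(m, Pow(Add(5, Mul(-5, Pow(6, Rational(1, 2))), Mul(2, Pow(6, 2))), -1)), Pow(m, 2))) = Mul(-2, Mul(Mul(m, Pow(Add(5, Mul(-5, Pow(6, Rational(1, 2))), Mul(2, 36)), -1)), Pow(m, 2))) = Mul(-2, Mul(Mul(m, Pow(Add(5, Mul(-5, Pow(6, Rational(1, 2))), 72), -1)), Pow(m, 2))) = Mul(-2, Mul(Mul(m, Pow(Add(77, Mul(-5, Pow(6, Rational(1, 2)))), -1)), Pow(m, 2))) = Mul(-2, Mul(Pow(m, 3), Pow(Add(77, Mul(-5, Pow(6, Rational(1, 2)))), -1))) = Mul(-2, Pow(m, 3), Pow(Add(77, Mul(-5, Pow(6, Rational(1, 2)))), -1)))
Function('C')(w) = Pow(w, 2)
Mul(Mul(22, Function('d')(-5)), Function('C')(-1)) = Mul(Mul(22, Add(Mul(Rational(-154, 5779), Pow(-5, 3)), Mul(Rational(-10, 5779), Pow(6, Rational(1, 2)), Pow(-5, 3)))), Pow(-1, 2)) = Mul(Mul(22, Add(Mul(Rational(-154, 5779), -125), Mul(Rational(-10, 5779), Pow(6, Rational(1, 2)), -125))), 1) = Mul(Mul(22, Add(Rational(19250, 5779), Mul(Rational(1250, 5779), Pow(6, Rational(1, 2))))), 1) = Mul(Add(Rational(423500, 5779), Mul(Rational(27500, 5779), Pow(6, Rational(1, 2)))), 1) = Add(Rational(423500, 5779), Mul(Rational(27500, 5779), Pow(6, Rational(1, 2))))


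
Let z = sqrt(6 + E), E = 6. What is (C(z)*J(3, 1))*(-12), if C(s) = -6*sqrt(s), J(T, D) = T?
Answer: 216*sqrt(2)*3**(1/4) ≈ 402.02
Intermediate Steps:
z = 2*sqrt(3) (z = sqrt(6 + 6) = sqrt(12) = 2*sqrt(3) ≈ 3.4641)
(C(z)*J(3, 1))*(-12) = (-6*sqrt(2)*3**(1/4)*3)*(-12) = -18*sqrt(2)*3**(1/4)*(-12) = 216*sqrt(2)*3**(1/4)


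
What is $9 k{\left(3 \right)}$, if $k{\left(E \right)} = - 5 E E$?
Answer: $-405$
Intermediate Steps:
$k{\left(E \right)} = - 5 E^{2}$
$9 k{\left(3 \right)} = 9 \left(- 5 \cdot 3^{2}\right) = 9 \left(\left(-5\right) 9\right) = 9 \left(-45\right) = -405$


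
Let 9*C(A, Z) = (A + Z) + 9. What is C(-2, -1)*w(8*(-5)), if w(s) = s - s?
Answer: 0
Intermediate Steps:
C(A, Z) = 1 + A/9 + Z/9 (C(A, Z) = ((A + Z) + 9)/9 = (9 + A + Z)/9 = 1 + A/9 + Z/9)
w(s) = 0
C(-2, -1)*w(8*(-5)) = (1 + (1/9)*(-2) + (1/9)*(-1))*0 = (1 - 2/9 - 1/9)*0 = (2/3)*0 = 0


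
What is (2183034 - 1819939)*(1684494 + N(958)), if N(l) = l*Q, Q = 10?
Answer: 615109799030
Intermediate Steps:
N(l) = 10*l (N(l) = l*10 = 10*l)
(2183034 - 1819939)*(1684494 + N(958)) = (2183034 - 1819939)*(1684494 + 10*958) = 363095*(1684494 + 9580) = 363095*1694074 = 615109799030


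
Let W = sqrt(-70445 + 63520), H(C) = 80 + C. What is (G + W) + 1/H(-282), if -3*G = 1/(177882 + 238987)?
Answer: -1250809/252622614 + 5*I*sqrt(277) ≈ -0.0049513 + 83.217*I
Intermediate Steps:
W = 5*I*sqrt(277) (W = sqrt(-6925) = 5*I*sqrt(277) ≈ 83.217*I)
G = -1/1250607 (G = -1/(3*(177882 + 238987)) = -1/3/416869 = -1/3*1/416869 = -1/1250607 ≈ -7.9961e-7)
(G + W) + 1/H(-282) = (-1/1250607 + 5*I*sqrt(277)) + 1/(80 - 282) = (-1/1250607 + 5*I*sqrt(277)) + 1/(-202) = (-1/1250607 + 5*I*sqrt(277)) - 1/202 = -1250809/252622614 + 5*I*sqrt(277)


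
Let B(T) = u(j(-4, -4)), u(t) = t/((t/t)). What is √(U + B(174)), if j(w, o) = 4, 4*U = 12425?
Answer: √12441/2 ≈ 55.770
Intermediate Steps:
U = 12425/4 (U = (¼)*12425 = 12425/4 ≈ 3106.3)
u(t) = t (u(t) = t/1 = t*1 = t)
B(T) = 4
√(U + B(174)) = √(12425/4 + 4) = √(12441/4) = √12441/2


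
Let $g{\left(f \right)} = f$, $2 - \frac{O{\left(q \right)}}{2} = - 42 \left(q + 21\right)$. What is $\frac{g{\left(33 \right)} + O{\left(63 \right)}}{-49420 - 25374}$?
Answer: $- \frac{7093}{74794} \approx -0.094834$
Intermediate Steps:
$O{\left(q \right)} = 1768 + 84 q$ ($O{\left(q \right)} = 4 - 2 \left(- 42 \left(q + 21\right)\right) = 4 - 2 \left(- 42 \left(21 + q\right)\right) = 4 - 2 \left(-882 - 42 q\right) = 4 + \left(1764 + 84 q\right) = 1768 + 84 q$)
$\frac{g{\left(33 \right)} + O{\left(63 \right)}}{-49420 - 25374} = \frac{33 + \left(1768 + 84 \cdot 63\right)}{-49420 - 25374} = \frac{33 + \left(1768 + 5292\right)}{-74794} = \left(33 + 7060\right) \left(- \frac{1}{74794}\right) = 7093 \left(- \frac{1}{74794}\right) = - \frac{7093}{74794}$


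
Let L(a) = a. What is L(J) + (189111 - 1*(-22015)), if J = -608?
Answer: 210518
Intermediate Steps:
L(J) + (189111 - 1*(-22015)) = -608 + (189111 - 1*(-22015)) = -608 + (189111 + 22015) = -608 + 211126 = 210518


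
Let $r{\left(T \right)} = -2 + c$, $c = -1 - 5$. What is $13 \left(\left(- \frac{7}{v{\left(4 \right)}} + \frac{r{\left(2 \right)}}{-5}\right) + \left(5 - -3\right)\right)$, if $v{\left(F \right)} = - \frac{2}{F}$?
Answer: $\frac{1534}{5} \approx 306.8$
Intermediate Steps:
$c = -6$
$r{\left(T \right)} = -8$ ($r{\left(T \right)} = -2 - 6 = -8$)
$13 \left(\left(- \frac{7}{v{\left(4 \right)}} + \frac{r{\left(2 \right)}}{-5}\right) + \left(5 - -3\right)\right) = 13 \left(\left(- \frac{7}{\left(-2\right) \frac{1}{4}} - \frac{8}{-5}\right) + \left(5 - -3\right)\right) = 13 \left(\left(- \frac{7}{\left(-2\right) \frac{1}{4}} - - \frac{8}{5}\right) + \left(5 + 3\right)\right) = 13 \left(\left(- \frac{7}{- \frac{1}{2}} + \frac{8}{5}\right) + 8\right) = 13 \left(\left(\left(-7\right) \left(-2\right) + \frac{8}{5}\right) + 8\right) = 13 \left(\left(14 + \frac{8}{5}\right) + 8\right) = 13 \left(\frac{78}{5} + 8\right) = 13 \cdot \frac{118}{5} = \frac{1534}{5}$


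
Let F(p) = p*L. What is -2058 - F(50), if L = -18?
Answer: -1158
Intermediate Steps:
F(p) = -18*p (F(p) = p*(-18) = -18*p)
-2058 - F(50) = -2058 - (-18)*50 = -2058 - 1*(-900) = -2058 + 900 = -1158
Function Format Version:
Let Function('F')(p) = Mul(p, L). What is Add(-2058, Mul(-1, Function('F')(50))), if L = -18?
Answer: -1158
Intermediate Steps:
Function('F')(p) = Mul(-18, p) (Function('F')(p) = Mul(p, -18) = Mul(-18, p))
Add(-2058, Mul(-1, Function('F')(50))) = Add(-2058, Mul(-1, Mul(-18, 50))) = Add(-2058, Mul(-1, -900)) = Add(-2058, 900) = -1158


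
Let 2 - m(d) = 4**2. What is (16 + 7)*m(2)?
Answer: -322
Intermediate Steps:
m(d) = -14 (m(d) = 2 - 1*4**2 = 2 - 1*16 = 2 - 16 = -14)
(16 + 7)*m(2) = (16 + 7)*(-14) = 23*(-14) = -322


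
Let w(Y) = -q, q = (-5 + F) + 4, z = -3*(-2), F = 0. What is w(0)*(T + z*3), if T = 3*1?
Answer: 21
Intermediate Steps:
z = 6
q = -1 (q = (-5 + 0) + 4 = -5 + 4 = -1)
T = 3
w(Y) = 1 (w(Y) = -1*(-1) = 1)
w(0)*(T + z*3) = 1*(3 + 6*3) = 1*(3 + 18) = 1*21 = 21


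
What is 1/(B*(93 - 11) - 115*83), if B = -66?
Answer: -1/14957 ≈ -6.6858e-5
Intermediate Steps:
1/(B*(93 - 11) - 115*83) = 1/(-66*(93 - 11) - 115*83) = 1/(-66*82 - 9545) = 1/(-5412 - 9545) = 1/(-14957) = -1/14957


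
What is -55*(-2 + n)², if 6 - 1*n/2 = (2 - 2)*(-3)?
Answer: -5500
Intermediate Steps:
n = 12 (n = 12 - 2*(2 - 2)*(-3) = 12 - 0*(-3) = 12 - 2*0 = 12 + 0 = 12)
-55*(-2 + n)² = -55*(-2 + 12)² = -55*10² = -55*100 = -5500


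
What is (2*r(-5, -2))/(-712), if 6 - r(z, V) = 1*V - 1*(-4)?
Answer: -1/89 ≈ -0.011236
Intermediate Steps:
r(z, V) = 2 - V (r(z, V) = 6 - (1*V - 1*(-4)) = 6 - (V + 4) = 6 - (4 + V) = 6 + (-4 - V) = 2 - V)
(2*r(-5, -2))/(-712) = (2*(2 - 1*(-2)))/(-712) = -(2 + 2)/356 = -4/356 = -1/712*8 = -1/89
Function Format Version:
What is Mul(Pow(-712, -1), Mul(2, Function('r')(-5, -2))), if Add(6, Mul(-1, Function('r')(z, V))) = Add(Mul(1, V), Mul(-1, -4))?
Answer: Rational(-1, 89) ≈ -0.011236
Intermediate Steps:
Function('r')(z, V) = Add(2, Mul(-1, V)) (Function('r')(z, V) = Add(6, Mul(-1, Add(Mul(1, V), Mul(-1, -4)))) = Add(6, Mul(-1, Add(V, 4))) = Add(6, Mul(-1, Add(4, V))) = Add(6, Add(-4, Mul(-1, V))) = Add(2, Mul(-1, V)))
Mul(Pow(-712, -1), Mul(2, Function('r')(-5, -2))) = Mul(Pow(-712, -1), Mul(2, Add(2, Mul(-1, -2)))) = Mul(Rational(-1, 712), Mul(2, Add(2, 2))) = Mul(Rational(-1, 712), Mul(2, 4)) = Mul(Rational(-1, 712), 8) = Rational(-1, 89)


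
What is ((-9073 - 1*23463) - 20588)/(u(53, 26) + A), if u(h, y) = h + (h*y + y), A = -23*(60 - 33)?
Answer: -699/11 ≈ -63.545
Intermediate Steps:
A = -621 (A = -23*27 = -621)
u(h, y) = h + y + h*y (u(h, y) = h + (y + h*y) = h + y + h*y)
((-9073 - 1*23463) - 20588)/(u(53, 26) + A) = ((-9073 - 1*23463) - 20588)/((53 + 26 + 53*26) - 621) = ((-9073 - 23463) - 20588)/((53 + 26 + 1378) - 621) = (-32536 - 20588)/(1457 - 621) = -53124/836 = -53124*1/836 = -699/11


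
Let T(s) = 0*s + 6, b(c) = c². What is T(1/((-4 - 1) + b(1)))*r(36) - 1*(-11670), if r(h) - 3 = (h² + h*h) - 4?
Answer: 27216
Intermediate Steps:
r(h) = -1 + 2*h² (r(h) = 3 + ((h² + h*h) - 4) = 3 + ((h² + h²) - 4) = 3 + (2*h² - 4) = 3 + (-4 + 2*h²) = -1 + 2*h²)
T(s) = 6 (T(s) = 0 + 6 = 6)
T(1/((-4 - 1) + b(1)))*r(36) - 1*(-11670) = 6*(-1 + 2*36²) - 1*(-11670) = 6*(-1 + 2*1296) + 11670 = 6*(-1 + 2592) + 11670 = 6*2591 + 11670 = 15546 + 11670 = 27216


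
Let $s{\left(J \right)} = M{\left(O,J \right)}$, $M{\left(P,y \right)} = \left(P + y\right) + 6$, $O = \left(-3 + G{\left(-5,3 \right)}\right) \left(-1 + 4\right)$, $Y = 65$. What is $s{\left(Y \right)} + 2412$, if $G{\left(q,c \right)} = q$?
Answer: $2459$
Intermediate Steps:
$O = -24$ ($O = \left(-3 - 5\right) \left(-1 + 4\right) = \left(-8\right) 3 = -24$)
$M{\left(P,y \right)} = 6 + P + y$
$s{\left(J \right)} = -18 + J$ ($s{\left(J \right)} = 6 - 24 + J = -18 + J$)
$s{\left(Y \right)} + 2412 = \left(-18 + 65\right) + 2412 = 47 + 2412 = 2459$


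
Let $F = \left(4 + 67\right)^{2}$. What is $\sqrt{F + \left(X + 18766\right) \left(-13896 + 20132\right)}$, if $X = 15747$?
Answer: $\sqrt{215228109} \approx 14671.0$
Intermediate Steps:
$F = 5041$ ($F = 71^{2} = 5041$)
$\sqrt{F + \left(X + 18766\right) \left(-13896 + 20132\right)} = \sqrt{5041 + \left(15747 + 18766\right) \left(-13896 + 20132\right)} = \sqrt{5041 + 34513 \cdot 6236} = \sqrt{5041 + 215223068} = \sqrt{215228109}$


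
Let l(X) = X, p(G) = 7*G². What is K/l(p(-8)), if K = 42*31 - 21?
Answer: 183/64 ≈ 2.8594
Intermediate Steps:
K = 1281 (K = 1302 - 21 = 1281)
K/l(p(-8)) = 1281/((7*(-8)²)) = 1281/((7*64)) = 1281/448 = 1281*(1/448) = 183/64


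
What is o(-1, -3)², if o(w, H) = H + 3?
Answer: 0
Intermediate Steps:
o(w, H) = 3 + H
o(-1, -3)² = (3 - 3)² = 0² = 0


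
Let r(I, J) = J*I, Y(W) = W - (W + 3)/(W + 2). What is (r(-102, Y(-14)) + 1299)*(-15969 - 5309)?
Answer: -60014599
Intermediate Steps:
Y(W) = W - (3 + W)/(2 + W)
r(I, J) = I*J
(r(-102, Y(-14)) + 1299)*(-15969 - 5309) = (-102*(-3 - 14 + (-14)²)/(2 - 14) + 1299)*(-15969 - 5309) = (-102*(-3 - 14 + 196)/(-12) + 1299)*(-21278) = (-(-17)*179/2 + 1299)*(-21278) = (-102*(-179/12) + 1299)*(-21278) = (3043/2 + 1299)*(-21278) = (5641/2)*(-21278) = -60014599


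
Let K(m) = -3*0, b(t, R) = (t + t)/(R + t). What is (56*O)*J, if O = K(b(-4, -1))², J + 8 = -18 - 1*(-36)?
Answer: 0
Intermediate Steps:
J = 10 (J = -8 + (-18 - 1*(-36)) = -8 + (-18 + 36) = -8 + 18 = 10)
b(t, R) = 2*t/(R + t) (b(t, R) = (2*t)/(R + t) = 2*t/(R + t))
K(m) = 0
O = 0 (O = 0² = 0)
(56*O)*J = (56*0)*10 = 0*10 = 0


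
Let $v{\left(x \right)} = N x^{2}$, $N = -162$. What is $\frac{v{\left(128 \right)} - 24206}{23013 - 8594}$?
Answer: $- \frac{2678414}{14419} \approx -185.76$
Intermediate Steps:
$v{\left(x \right)} = - 162 x^{2}$
$\frac{v{\left(128 \right)} - 24206}{23013 - 8594} = \frac{- 162 \cdot 128^{2} - 24206}{23013 - 8594} = \frac{\left(-162\right) 16384 - 24206}{14419} = \left(-2654208 - 24206\right) \frac{1}{14419} = \left(-2678414\right) \frac{1}{14419} = - \frac{2678414}{14419}$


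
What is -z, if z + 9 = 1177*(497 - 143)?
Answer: -416649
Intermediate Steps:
z = 416649 (z = -9 + 1177*(497 - 143) = -9 + 1177*354 = -9 + 416658 = 416649)
-z = -1*416649 = -416649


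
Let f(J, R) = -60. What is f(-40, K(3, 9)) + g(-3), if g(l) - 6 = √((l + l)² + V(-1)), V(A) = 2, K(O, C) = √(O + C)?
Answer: -54 + √38 ≈ -47.836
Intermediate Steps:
K(O, C) = √(C + O)
g(l) = 6 + √(2 + 4*l²) (g(l) = 6 + √((l + l)² + 2) = 6 + √((2*l)² + 2) = 6 + √(4*l² + 2) = 6 + √(2 + 4*l²))
f(-40, K(3, 9)) + g(-3) = -60 + (6 + √(2 + 4*(-3)²)) = -60 + (6 + √(2 + 4*9)) = -60 + (6 + √(2 + 36)) = -60 + (6 + √38) = -54 + √38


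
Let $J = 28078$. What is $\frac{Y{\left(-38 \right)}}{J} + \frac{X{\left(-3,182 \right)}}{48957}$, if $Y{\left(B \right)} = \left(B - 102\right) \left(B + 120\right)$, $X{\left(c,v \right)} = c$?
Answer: $- \frac{93685099}{229102441} \approx -0.40892$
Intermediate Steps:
$Y{\left(B \right)} = \left(-102 + B\right) \left(120 + B\right)$
$\frac{Y{\left(-38 \right)}}{J} + \frac{X{\left(-3,182 \right)}}{48957} = \frac{-12240 + \left(-38\right)^{2} + 18 \left(-38\right)}{28078} - \frac{3}{48957} = \left(-12240 + 1444 - 684\right) \frac{1}{28078} - \frac{1}{16319} = \left(-11480\right) \frac{1}{28078} - \frac{1}{16319} = - \frac{5740}{14039} - \frac{1}{16319} = - \frac{93685099}{229102441}$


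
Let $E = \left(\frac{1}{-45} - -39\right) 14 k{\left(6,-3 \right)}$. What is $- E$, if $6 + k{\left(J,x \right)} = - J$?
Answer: $\frac{98224}{15} \approx 6548.3$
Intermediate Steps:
$k{\left(J,x \right)} = -6 - J$
$E = - \frac{98224}{15}$ ($E = \left(\frac{1}{-45} - -39\right) 14 \left(-6 - 6\right) = \left(- \frac{1}{45} + 39\right) 14 \left(-6 - 6\right) = \frac{1754}{45} \cdot 14 \left(-12\right) = \frac{24556}{45} \left(-12\right) = - \frac{98224}{15} \approx -6548.3$)
$- E = \left(-1\right) \left(- \frac{98224}{15}\right) = \frac{98224}{15}$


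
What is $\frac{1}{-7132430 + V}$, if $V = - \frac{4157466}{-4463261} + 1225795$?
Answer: $- \frac{4463261}{26362849479269} \approx -1.693 \cdot 10^{-7}$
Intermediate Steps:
$V = \frac{5471047174961}{4463261}$ ($V = \left(-4157466\right) \left(- \frac{1}{4463261}\right) + 1225795 = \frac{4157466}{4463261} + 1225795 = \frac{5471047174961}{4463261} \approx 1.2258 \cdot 10^{6}$)
$\frac{1}{-7132430 + V} = \frac{1}{-7132430 + \frac{5471047174961}{4463261}} = \frac{1}{- \frac{26362849479269}{4463261}} = - \frac{4463261}{26362849479269}$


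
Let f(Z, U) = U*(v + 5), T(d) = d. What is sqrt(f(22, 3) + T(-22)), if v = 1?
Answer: 2*I ≈ 2.0*I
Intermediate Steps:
f(Z, U) = 6*U (f(Z, U) = U*(1 + 5) = U*6 = 6*U)
sqrt(f(22, 3) + T(-22)) = sqrt(6*3 - 22) = sqrt(18 - 22) = sqrt(-4) = 2*I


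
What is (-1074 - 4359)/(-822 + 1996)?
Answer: -5433/1174 ≈ -4.6278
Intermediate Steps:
(-1074 - 4359)/(-822 + 1996) = -5433/1174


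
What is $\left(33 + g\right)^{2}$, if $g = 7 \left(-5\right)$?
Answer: $4$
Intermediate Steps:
$g = -35$
$\left(33 + g\right)^{2} = \left(33 - 35\right)^{2} = \left(-2\right)^{2} = 4$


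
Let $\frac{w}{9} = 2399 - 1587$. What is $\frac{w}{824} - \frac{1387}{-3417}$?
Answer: $\frac{6528581}{703902} \approx 9.2748$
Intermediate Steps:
$w = 7308$ ($w = 9 \left(2399 - 1587\right) = 9 \cdot 812 = 7308$)
$\frac{w}{824} - \frac{1387}{-3417} = \frac{7308}{824} - \frac{1387}{-3417} = 7308 \cdot \frac{1}{824} - - \frac{1387}{3417} = \frac{1827}{206} + \frac{1387}{3417} = \frac{6528581}{703902}$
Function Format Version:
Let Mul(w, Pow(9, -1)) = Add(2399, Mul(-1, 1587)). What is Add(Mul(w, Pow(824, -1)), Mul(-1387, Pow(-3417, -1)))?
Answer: Rational(6528581, 703902) ≈ 9.2748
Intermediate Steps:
w = 7308 (w = Mul(9, Add(2399, Mul(-1, 1587))) = Mul(9, Add(2399, -1587)) = Mul(9, 812) = 7308)
Add(Mul(w, Pow(824, -1)), Mul(-1387, Pow(-3417, -1))) = Add(Mul(7308, Pow(824, -1)), Mul(-1387, Pow(-3417, -1))) = Add(Mul(7308, Rational(1, 824)), Mul(-1387, Rational(-1, 3417))) = Add(Rational(1827, 206), Rational(1387, 3417)) = Rational(6528581, 703902)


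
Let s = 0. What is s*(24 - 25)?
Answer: 0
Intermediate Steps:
s*(24 - 25) = 0*(24 - 25) = 0*(-1) = 0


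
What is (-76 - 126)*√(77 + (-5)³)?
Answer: -808*I*√3 ≈ -1399.5*I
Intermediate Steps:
(-76 - 126)*√(77 + (-5)³) = -202*√(77 - 125) = -808*I*√3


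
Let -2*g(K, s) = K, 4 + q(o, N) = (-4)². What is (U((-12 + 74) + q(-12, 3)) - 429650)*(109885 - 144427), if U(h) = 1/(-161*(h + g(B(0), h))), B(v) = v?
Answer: 88407660094371/5957 ≈ 1.4841e+10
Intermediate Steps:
q(o, N) = 12 (q(o, N) = -4 + (-4)² = -4 + 16 = 12)
g(K, s) = -K/2
U(h) = -1/(161*h) (U(h) = 1/(-161*(h - ½*0)) = 1/(-161*(h + 0)) = 1/(-161*h) = -1/(161*h))
(U((-12 + 74) + q(-12, 3)) - 429650)*(109885 - 144427) = (-1/(161*((-12 + 74) + 12)) - 429650)*(109885 - 144427) = (-1/(161*(62 + 12)) - 429650)*(-34542) = (-1/161/74 - 429650)*(-34542) = (-1/161*1/74 - 429650)*(-34542) = (-1/11914 - 429650)*(-34542) = -5118850101/11914*(-34542) = 88407660094371/5957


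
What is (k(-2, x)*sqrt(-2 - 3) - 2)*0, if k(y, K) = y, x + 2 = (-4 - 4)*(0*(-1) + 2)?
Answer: 0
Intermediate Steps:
x = -18 (x = -2 + (-4 - 4)*(0*(-1) + 2) = -2 - 8*(0 + 2) = -2 - 8*2 = -2 - 16 = -18)
(k(-2, x)*sqrt(-2 - 3) - 2)*0 = (-2*sqrt(-2 - 3) - 2)*0 = (-2*I*sqrt(5) - 2)*0 = (-2 - 2*I*sqrt(5))*0 = 0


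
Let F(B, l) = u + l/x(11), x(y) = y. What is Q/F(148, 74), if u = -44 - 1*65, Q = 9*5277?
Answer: -58047/125 ≈ -464.38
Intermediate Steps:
Q = 47493
u = -109 (u = -44 - 65 = -109)
F(B, l) = -109 + l/11
Q/F(148, 74) = 47493/(-109 + (1/11)*74) = 47493/(-109 + 74/11) = 47493/(-1125/11) = 47493*(-11/1125) = -58047/125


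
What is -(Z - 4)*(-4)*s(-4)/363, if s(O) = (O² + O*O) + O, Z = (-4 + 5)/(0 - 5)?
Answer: -784/605 ≈ -1.2959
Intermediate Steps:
Z = -⅕ (Z = 1/(-5) = 1*(-⅕) = -⅕ ≈ -0.20000)
s(O) = O + 2*O² (s(O) = (O² + O²) + O = 2*O² + O = O + 2*O²)
-(Z - 4)*(-4)*s(-4)/363 = -(-⅕ - 4)*(-4)*(-4*(1 + 2*(-4)))/363 = -(-21/5*(-4))*(-4*(1 - 8))*(1/363) = -84*(-4*(-7))/5*(1/363) = -84*28/5*(1/363) = -1*2352/5*(1/363) = -2352/5*1/363 = -784/605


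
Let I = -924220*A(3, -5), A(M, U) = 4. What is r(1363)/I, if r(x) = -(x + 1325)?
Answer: 168/231055 ≈ 0.00072710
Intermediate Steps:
I = -3696880 (I = -924220*4 = -3696880)
r(x) = -1325 - x (r(x) = -(1325 + x) = -1325 - x)
r(1363)/I = (-1325 - 1*1363)/(-3696880) = (-1325 - 1363)*(-1/3696880) = -2688*(-1/3696880) = 168/231055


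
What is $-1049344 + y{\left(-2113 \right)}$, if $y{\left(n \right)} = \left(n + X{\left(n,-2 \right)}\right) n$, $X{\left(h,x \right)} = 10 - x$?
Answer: $3390069$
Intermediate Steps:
$y{\left(n \right)} = n \left(12 + n\right)$ ($y{\left(n \right)} = \left(n + \left(10 - -2\right)\right) n = \left(n + \left(10 + 2\right)\right) n = \left(n + 12\right) n = \left(12 + n\right) n = n \left(12 + n\right)$)
$-1049344 + y{\left(-2113 \right)} = -1049344 - 2113 \left(12 - 2113\right) = -1049344 - -4439413 = -1049344 + 4439413 = 3390069$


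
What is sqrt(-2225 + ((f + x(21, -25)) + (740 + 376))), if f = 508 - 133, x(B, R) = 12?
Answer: 19*I*sqrt(2) ≈ 26.87*I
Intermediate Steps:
f = 375
sqrt(-2225 + ((f + x(21, -25)) + (740 + 376))) = sqrt(-2225 + ((375 + 12) + (740 + 376))) = sqrt(-2225 + (387 + 1116)) = sqrt(-2225 + 1503) = sqrt(-722) = 19*I*sqrt(2)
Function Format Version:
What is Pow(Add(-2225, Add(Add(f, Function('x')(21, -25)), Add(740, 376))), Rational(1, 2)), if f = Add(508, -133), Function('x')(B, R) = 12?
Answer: Mul(19, I, Pow(2, Rational(1, 2))) ≈ Mul(26.870, I)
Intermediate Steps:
f = 375
Pow(Add(-2225, Add(Add(f, Function('x')(21, -25)), Add(740, 376))), Rational(1, 2)) = Pow(Add(-2225, Add(Add(375, 12), Add(740, 376))), Rational(1, 2)) = Pow(Add(-2225, Add(387, 1116)), Rational(1, 2)) = Pow(Add(-2225, 1503), Rational(1, 2)) = Pow(-722, Rational(1, 2)) = Mul(19, I, Pow(2, Rational(1, 2)))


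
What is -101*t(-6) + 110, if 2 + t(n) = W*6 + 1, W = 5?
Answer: -2819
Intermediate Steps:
t(n) = 29 (t(n) = -2 + (5*6 + 1) = -2 + (30 + 1) = -2 + 31 = 29)
-101*t(-6) + 110 = -101*29 + 110 = -2929 + 110 = -2819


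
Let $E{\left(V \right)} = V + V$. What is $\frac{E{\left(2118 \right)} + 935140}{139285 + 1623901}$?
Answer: $\frac{469688}{881593} \approx 0.53277$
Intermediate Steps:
$E{\left(V \right)} = 2 V$
$\frac{E{\left(2118 \right)} + 935140}{139285 + 1623901} = \frac{2 \cdot 2118 + 935140}{139285 + 1623901} = \frac{4236 + 935140}{1763186} = 939376 \cdot \frac{1}{1763186} = \frac{469688}{881593}$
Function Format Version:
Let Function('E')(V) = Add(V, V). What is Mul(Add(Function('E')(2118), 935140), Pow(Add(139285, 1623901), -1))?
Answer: Rational(469688, 881593) ≈ 0.53277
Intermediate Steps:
Function('E')(V) = Mul(2, V)
Mul(Add(Function('E')(2118), 935140), Pow(Add(139285, 1623901), -1)) = Mul(Add(Mul(2, 2118), 935140), Pow(Add(139285, 1623901), -1)) = Mul(Add(4236, 935140), Pow(1763186, -1)) = Mul(939376, Rational(1, 1763186)) = Rational(469688, 881593)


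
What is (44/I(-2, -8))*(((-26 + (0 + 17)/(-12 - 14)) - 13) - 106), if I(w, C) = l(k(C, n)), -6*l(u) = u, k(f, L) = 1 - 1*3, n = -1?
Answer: -249942/13 ≈ -19226.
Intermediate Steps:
k(f, L) = -2 (k(f, L) = 1 - 3 = -2)
l(u) = -u/6
I(w, C) = ⅓ (I(w, C) = -⅙*(-2) = ⅓)
(44/I(-2, -8))*(((-26 + (0 + 17)/(-12 - 14)) - 13) - 106) = (44/(⅓))*(((-26 + (0 + 17)/(-12 - 14)) - 13) - 106) = (44*3)*(((-26 + 17/(-26)) - 13) - 106) = 132*(((-26 + 17*(-1/26)) - 13) - 106) = 132*(((-26 - 17/26) - 13) - 106) = 132*((-693/26 - 13) - 106) = 132*(-1031/26 - 106) = 132*(-3787/26) = -249942/13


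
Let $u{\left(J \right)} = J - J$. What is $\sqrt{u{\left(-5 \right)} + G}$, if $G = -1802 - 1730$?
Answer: $2 i \sqrt{883} \approx 59.431 i$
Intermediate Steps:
$u{\left(J \right)} = 0$
$G = -3532$
$\sqrt{u{\left(-5 \right)} + G} = \sqrt{0 - 3532} = \sqrt{-3532} = 2 i \sqrt{883}$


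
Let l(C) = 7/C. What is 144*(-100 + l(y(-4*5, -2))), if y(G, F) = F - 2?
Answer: -14652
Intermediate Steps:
y(G, F) = -2 + F
144*(-100 + l(y(-4*5, -2))) = 144*(-100 + 7/(-2 - 2)) = 144*(-100 + 7/(-4)) = 144*(-100 + 7*(-¼)) = 144*(-100 - 7/4) = 144*(-407/4) = -14652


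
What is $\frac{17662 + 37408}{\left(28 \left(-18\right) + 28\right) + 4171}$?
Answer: $\frac{11014}{739} \approx 14.904$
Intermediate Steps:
$\frac{17662 + 37408}{\left(28 \left(-18\right) + 28\right) + 4171} = \frac{55070}{\left(-504 + 28\right) + 4171} = \frac{55070}{-476 + 4171} = \frac{55070}{3695} = 55070 \cdot \frac{1}{3695} = \frac{11014}{739}$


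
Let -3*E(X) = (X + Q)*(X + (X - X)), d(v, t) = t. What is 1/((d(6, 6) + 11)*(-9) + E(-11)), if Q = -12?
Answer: -3/712 ≈ -0.0042135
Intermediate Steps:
E(X) = -X*(-12 + X)/3 (E(X) = -(X - 12)*(X + (X - X))/3 = -(-12 + X)*(X + 0)/3 = -(-12 + X)*X/3 = -X*(-12 + X)/3)
1/((d(6, 6) + 11)*(-9) + E(-11)) = 1/((6 + 11)*(-9) + (⅓)*(-11)*(12 - 1*(-11))) = 1/(17*(-9) + (⅓)*(-11)*(12 + 11)) = 1/(-153 + (⅓)*(-11)*23) = 1/(-153 - 253/3) = 1/(-712/3) = -3/712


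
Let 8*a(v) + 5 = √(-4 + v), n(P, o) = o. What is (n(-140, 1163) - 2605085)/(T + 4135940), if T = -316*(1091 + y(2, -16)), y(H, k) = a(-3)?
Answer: -9872461698243/14374573689464 - 102854919*I*√7/14374573689464 ≈ -0.6868 - 1.8931e-5*I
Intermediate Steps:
a(v) = -5/8 + √(-4 + v)/8
y(H, k) = -5/8 + I*√7/8 (y(H, k) = -5/8 + √(-4 - 3)/8 = -5/8 + √(-7)/8 = -5/8 + (I*√7)/8 = -5/8 + I*√7/8)
T = -689117/2 - 79*I*√7/2 (T = -316*(1091 + (-5/8 + I*√7/8)) = -316*(8723/8 + I*√7/8) = -689117/2 - 79*I*√7/2 ≈ -3.4456e+5 - 104.51*I)
(n(-140, 1163) - 2605085)/(T + 4135940) = (1163 - 2605085)/((-689117/2 - 79*I*√7/2) + 4135940) = -2603922/(7582763/2 - 79*I*√7/2)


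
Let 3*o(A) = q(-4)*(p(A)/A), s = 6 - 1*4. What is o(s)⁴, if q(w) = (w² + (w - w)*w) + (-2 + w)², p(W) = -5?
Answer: 285610000/81 ≈ 3.5260e+6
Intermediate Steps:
q(w) = w² + (-2 + w)² (q(w) = (w² + 0*w) + (-2 + w)² = (w² + 0) + (-2 + w)² = w² + (-2 + w)²)
s = 2 (s = 6 - 4 = 2)
o(A) = -260/(3*A) (o(A) = (((-4)² + (-2 - 4)²)*(-5/A))/3 = ((16 + (-6)²)*(-5/A))/3 = ((16 + 36)*(-5/A))/3 = (52*(-5/A))/3 = (-260/A)/3 = -260/(3*A))
o(s)⁴ = (-260/3/2)⁴ = (-260/3*½)⁴ = (-130/3)⁴ = 285610000/81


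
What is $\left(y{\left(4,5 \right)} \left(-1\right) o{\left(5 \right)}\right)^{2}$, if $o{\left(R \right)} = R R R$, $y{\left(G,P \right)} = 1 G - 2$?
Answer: $62500$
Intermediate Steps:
$y{\left(G,P \right)} = -2 + G$ ($y{\left(G,P \right)} = G - 2 = -2 + G$)
$o{\left(R \right)} = R^{3}$ ($o{\left(R \right)} = R^{2} R = R^{3}$)
$\left(y{\left(4,5 \right)} \left(-1\right) o{\left(5 \right)}\right)^{2} = \left(\left(-2 + 4\right) \left(-1\right) 5^{3}\right)^{2} = \left(2 \left(-1\right) 125\right)^{2} = \left(\left(-2\right) 125\right)^{2} = \left(-250\right)^{2} = 62500$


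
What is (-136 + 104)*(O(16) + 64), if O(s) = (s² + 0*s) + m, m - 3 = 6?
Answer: -10528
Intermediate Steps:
m = 9 (m = 3 + 6 = 9)
O(s) = 9 + s² (O(s) = (s² + 0*s) + 9 = (s² + 0) + 9 = s² + 9 = 9 + s²)
(-136 + 104)*(O(16) + 64) = (-136 + 104)*((9 + 16²) + 64) = -32*((9 + 256) + 64) = -32*(265 + 64) = -32*329 = -10528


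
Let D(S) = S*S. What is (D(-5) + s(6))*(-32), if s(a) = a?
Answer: -992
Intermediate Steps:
D(S) = S²
(D(-5) + s(6))*(-32) = ((-5)² + 6)*(-32) = (25 + 6)*(-32) = 31*(-32) = -992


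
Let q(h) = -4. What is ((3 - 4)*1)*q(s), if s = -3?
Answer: 4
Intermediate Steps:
((3 - 4)*1)*q(s) = ((3 - 4)*1)*(-4) = -1*1*(-4) = -1*(-4) = 4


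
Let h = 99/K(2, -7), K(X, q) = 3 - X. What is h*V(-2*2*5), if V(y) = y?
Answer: -1980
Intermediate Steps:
h = 99 (h = 99/(3 - 1*2) = 99/(3 - 2) = 99/1 = 99*1 = 99)
h*V(-2*2*5) = 99*(-2*2*5) = 99*(-4*5) = 99*(-20) = -1980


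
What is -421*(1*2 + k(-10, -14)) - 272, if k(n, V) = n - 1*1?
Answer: 3517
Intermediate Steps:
k(n, V) = -1 + n (k(n, V) = n - 1 = -1 + n)
-421*(1*2 + k(-10, -14)) - 272 = -421*(1*2 + (-1 - 10)) - 272 = -421*(2 - 11) - 272 = -421*(-9) - 272 = 3789 - 272 = 3517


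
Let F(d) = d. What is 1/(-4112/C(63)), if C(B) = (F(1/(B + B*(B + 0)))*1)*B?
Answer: -1/263168 ≈ -3.7999e-6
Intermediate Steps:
C(B) = B/(B + B²) (C(B) = (1/(B + B*(B + 0)))*B = (1/(B + B*B))*B = (1/(B + B²))*B = B/(B + B²))
1/(-4112/C(63)) = 1/(-4112/(1/(1 + 63))) = 1/(-4112/(1/64)) = 1/(-4112/1/64) = 1/(-4112*64) = 1/(-263168) = -1/263168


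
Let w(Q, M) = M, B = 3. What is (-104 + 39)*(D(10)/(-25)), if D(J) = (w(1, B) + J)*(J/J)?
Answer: 169/5 ≈ 33.800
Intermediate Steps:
D(J) = 3 + J (D(J) = (3 + J)*(J/J) = (3 + J)*1 = 3 + J)
(-104 + 39)*(D(10)/(-25)) = (-104 + 39)*((3 + 10)/(-25)) = -845*(-1)/25 = -65*(-13/25) = 169/5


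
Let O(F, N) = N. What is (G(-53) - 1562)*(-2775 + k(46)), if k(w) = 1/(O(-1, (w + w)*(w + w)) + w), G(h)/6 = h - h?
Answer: 18443509469/4255 ≈ 4.3346e+6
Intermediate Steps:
G(h) = 0 (G(h) = 6*(h - h) = 6*0 = 0)
k(w) = 1/(w + 4*w**2) (k(w) = 1/((w + w)*(w + w) + w) = 1/((2*w)*(2*w) + w) = 1/(4*w**2 + w) = 1/(w + 4*w**2))
(G(-53) - 1562)*(-2775 + k(46)) = (0 - 1562)*(-2775 + 1/(46*(1 + 4*46))) = -1562*(-2775 + 1/(46*(1 + 184))) = -1562*(-2775 + (1/46)/185) = -1562*(-2775 + (1/46)*(1/185)) = -1562*(-2775 + 1/8510) = -1562*(-23615249/8510) = 18443509469/4255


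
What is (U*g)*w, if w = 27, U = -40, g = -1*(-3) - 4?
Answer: 1080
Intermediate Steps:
g = -1 (g = 3 - 4 = -1)
(U*g)*w = -40*(-1)*27 = 40*27 = 1080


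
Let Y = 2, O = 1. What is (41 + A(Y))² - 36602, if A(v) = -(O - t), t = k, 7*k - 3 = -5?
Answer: -1716214/49 ≈ -35025.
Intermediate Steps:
k = -2/7 (k = 3/7 + (⅐)*(-5) = 3/7 - 5/7 = -2/7 ≈ -0.28571)
t = -2/7 ≈ -0.28571
A(v) = -9/7 (A(v) = -(1 - 1*(-2/7)) = -(1 + 2/7) = -1*9/7 = -9/7)
(41 + A(Y))² - 36602 = (41 - 9/7)² - 36602 = (278/7)² - 36602 = 77284/49 - 36602 = -1716214/49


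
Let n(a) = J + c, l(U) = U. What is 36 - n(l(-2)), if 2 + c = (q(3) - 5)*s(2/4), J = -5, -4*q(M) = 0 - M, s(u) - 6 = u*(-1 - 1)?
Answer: 257/4 ≈ 64.250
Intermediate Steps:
s(u) = 6 - 2*u (s(u) = 6 + u*(-1 - 1) = 6 + u*(-2) = 6 - 2*u)
q(M) = M/4 (q(M) = -(0 - M)/4 = -(-1)*M/4 = M/4)
c = -93/4 (c = -2 + ((¼)*3 - 5)*(6 - 4/4) = -2 + (¾ - 5)*(6 - 4/4) = -2 - 17*(6 - 2*½)/4 = -2 - 17*(6 - 1)/4 = -2 - 17/4*5 = -2 - 85/4 = -93/4 ≈ -23.250)
n(a) = -113/4 (n(a) = -5 - 93/4 = -113/4)
36 - n(l(-2)) = 36 - 1*(-113/4) = 36 + 113/4 = 257/4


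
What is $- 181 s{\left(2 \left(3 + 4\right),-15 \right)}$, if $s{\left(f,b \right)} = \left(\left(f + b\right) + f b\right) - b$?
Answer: $35476$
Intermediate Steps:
$s{\left(f,b \right)} = f + b f$ ($s{\left(f,b \right)} = \left(\left(b + f\right) + b f\right) - b = \left(b + f + b f\right) - b = f + b f$)
$- 181 s{\left(2 \left(3 + 4\right),-15 \right)} = - 181 \cdot 2 \left(3 + 4\right) \left(1 - 15\right) = - 181 \cdot 2 \cdot 7 \left(-14\right) = - 181 \cdot 14 \left(-14\right) = \left(-181\right) \left(-196\right) = 35476$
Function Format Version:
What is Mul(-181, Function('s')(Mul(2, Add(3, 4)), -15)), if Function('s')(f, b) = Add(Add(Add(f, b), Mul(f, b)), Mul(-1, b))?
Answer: 35476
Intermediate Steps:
Function('s')(f, b) = Add(f, Mul(b, f)) (Function('s')(f, b) = Add(Add(Add(b, f), Mul(b, f)), Mul(-1, b)) = Add(Add(b, f, Mul(b, f)), Mul(-1, b)) = Add(f, Mul(b, f)))
Mul(-181, Function('s')(Mul(2, Add(3, 4)), -15)) = Mul(-181, Mul(Mul(2, Add(3, 4)), Add(1, -15))) = Mul(-181, Mul(Mul(2, 7), -14)) = Mul(-181, Mul(14, -14)) = Mul(-181, -196) = 35476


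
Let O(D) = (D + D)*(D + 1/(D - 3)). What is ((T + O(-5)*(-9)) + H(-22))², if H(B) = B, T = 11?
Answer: 3568321/16 ≈ 2.2302e+5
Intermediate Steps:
O(D) = 2*D*(D + 1/(-3 + D)) (O(D) = (2*D)*(D + 1/(-3 + D)) = 2*D*(D + 1/(-3 + D)))
((T + O(-5)*(-9)) + H(-22))² = ((11 + (2*(-5)*(1 + (-5)² - 3*(-5))/(-3 - 5))*(-9)) - 22)² = ((11 + (2*(-5)*(1 + 25 + 15)/(-8))*(-9)) - 22)² = ((11 + (2*(-5)*(-⅛)*41)*(-9)) - 22)² = ((11 + (205/4)*(-9)) - 22)² = ((11 - 1845/4) - 22)² = (-1801/4 - 22)² = (-1889/4)² = 3568321/16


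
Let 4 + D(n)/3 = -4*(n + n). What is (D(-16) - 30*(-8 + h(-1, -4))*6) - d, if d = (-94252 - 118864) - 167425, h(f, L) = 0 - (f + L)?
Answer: 381453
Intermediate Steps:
h(f, L) = -L - f (h(f, L) = 0 - (L + f) = 0 + (-L - f) = -L - f)
D(n) = -12 - 24*n (D(n) = -12 + 3*(-4*(n + n)) = -12 + 3*(-8*n) = -12 - 24*n)
d = -380541 (d = -213116 - 167425 = -380541)
(D(-16) - 30*(-8 + h(-1, -4))*6) - d = ((-12 - 24*(-16)) - 30*(-8 + (-1*(-4) - 1*(-1)))*6) - 1*(-380541) = ((-12 + 384) - 30*(-8 + (4 + 1))*6) + 380541 = (372 - 30*(-8 + 5)*6) + 380541 = (372 - (-90)*6) + 380541 = (372 - 30*(-18)) + 380541 = (372 + 540) + 380541 = 912 + 380541 = 381453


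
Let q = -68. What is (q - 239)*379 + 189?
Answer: -116164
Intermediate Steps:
(q - 239)*379 + 189 = (-68 - 239)*379 + 189 = -307*379 + 189 = -116353 + 189 = -116164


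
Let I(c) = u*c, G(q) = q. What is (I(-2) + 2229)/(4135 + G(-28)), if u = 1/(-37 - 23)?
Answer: 66871/123210 ≈ 0.54274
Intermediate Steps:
u = -1/60 (u = 1/(-60) = -1/60 ≈ -0.016667)
I(c) = -c/60
(I(-2) + 2229)/(4135 + G(-28)) = (-1/60*(-2) + 2229)/(4135 - 28) = (1/30 + 2229)/4107 = (66871/30)*(1/4107) = 66871/123210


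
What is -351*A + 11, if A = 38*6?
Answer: -80017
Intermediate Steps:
A = 228
-351*A + 11 = -351*228 + 11 = -80028 + 11 = -80017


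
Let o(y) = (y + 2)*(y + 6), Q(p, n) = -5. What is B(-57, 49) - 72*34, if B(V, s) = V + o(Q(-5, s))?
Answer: -2508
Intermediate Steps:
o(y) = (2 + y)*(6 + y)
B(V, s) = -3 + V (B(V, s) = V + (12 + (-5)² + 8*(-5)) = V + (12 + 25 - 40) = V - 3 = -3 + V)
B(-57, 49) - 72*34 = (-3 - 57) - 72*34 = -60 - 1*2448 = -60 - 2448 = -2508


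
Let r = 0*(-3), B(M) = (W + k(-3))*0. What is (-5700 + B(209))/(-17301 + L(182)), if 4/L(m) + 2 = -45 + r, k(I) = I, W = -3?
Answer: 267900/813151 ≈ 0.32946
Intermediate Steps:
B(M) = 0 (B(M) = (-3 - 3)*0 = -6*0 = 0)
r = 0
L(m) = -4/47 (L(m) = 4/(-2 + (-45 + 0)) = 4/(-2 - 45) = 4/(-47) = 4*(-1/47) = -4/47)
(-5700 + B(209))/(-17301 + L(182)) = (-5700 + 0)/(-17301 - 4/47) = -5700/(-813151/47) = -5700*(-47/813151) = 267900/813151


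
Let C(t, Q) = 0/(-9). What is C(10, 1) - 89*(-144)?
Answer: 12816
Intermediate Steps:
C(t, Q) = 0 (C(t, Q) = 0*(-⅑) = 0)
C(10, 1) - 89*(-144) = 0 - 89*(-144) = 0 + 12816 = 12816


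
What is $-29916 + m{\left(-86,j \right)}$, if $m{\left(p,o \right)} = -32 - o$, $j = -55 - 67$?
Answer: $-29826$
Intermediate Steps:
$j = -122$
$-29916 + m{\left(-86,j \right)} = -29916 - -90 = -29916 + \left(-32 + 122\right) = -29916 + 90 = -29826$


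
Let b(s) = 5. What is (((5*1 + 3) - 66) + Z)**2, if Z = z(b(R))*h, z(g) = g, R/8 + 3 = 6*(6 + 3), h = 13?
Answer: 49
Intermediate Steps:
R = 408 (R = -24 + 8*(6*(6 + 3)) = -24 + 8*(6*9) = -24 + 8*54 = -24 + 432 = 408)
Z = 65 (Z = 5*13 = 65)
(((5*1 + 3) - 66) + Z)**2 = (((5*1 + 3) - 66) + 65)**2 = (((5 + 3) - 66) + 65)**2 = ((8 - 66) + 65)**2 = (-58 + 65)**2 = 7**2 = 49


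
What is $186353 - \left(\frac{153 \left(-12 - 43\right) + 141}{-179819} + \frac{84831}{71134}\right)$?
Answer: $\frac{2383670989363033}{12791244746} \approx 1.8635 \cdot 10^{5}$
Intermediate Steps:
$186353 - \left(\frac{153 \left(-12 - 43\right) + 141}{-179819} + \frac{84831}{71134}\right) = 186353 - \left(\left(153 \left(-12 - 43\right) + 141\right) \left(- \frac{1}{179819}\right) + 84831 \cdot \frac{1}{71134}\right) = 186353 - \left(\left(153 \left(-55\right) + 141\right) \left(- \frac{1}{179819}\right) + \frac{84831}{71134}\right) = 186353 - \left(\left(-8415 + 141\right) \left(- \frac{1}{179819}\right) + \frac{84831}{71134}\right) = 186353 - \left(\left(-8274\right) \left(- \frac{1}{179819}\right) + \frac{84831}{71134}\right) = 186353 - \left(\frac{8274}{179819} + \frac{84831}{71134}\right) = 186353 - \frac{15842788305}{12791244746} = \frac{2383670989363033}{12791244746}$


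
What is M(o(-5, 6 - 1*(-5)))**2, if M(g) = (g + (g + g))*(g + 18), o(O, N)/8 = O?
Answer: 6969600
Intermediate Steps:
o(O, N) = 8*O
M(g) = 3*g*(18 + g) (M(g) = (g + 2*g)*(18 + g) = (3*g)*(18 + g) = 3*g*(18 + g))
M(o(-5, 6 - 1*(-5)))**2 = (3*(8*(-5))*(18 + 8*(-5)))**2 = (3*(-40)*(18 - 40))**2 = (3*(-40)*(-22))**2 = 2640**2 = 6969600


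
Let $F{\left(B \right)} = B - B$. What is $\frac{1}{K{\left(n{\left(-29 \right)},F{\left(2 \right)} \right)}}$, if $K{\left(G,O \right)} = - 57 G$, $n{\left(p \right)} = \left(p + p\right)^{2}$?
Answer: $- \frac{1}{191748} \approx -5.2152 \cdot 10^{-6}$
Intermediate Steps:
$n{\left(p \right)} = 4 p^{2}$ ($n{\left(p \right)} = \left(2 p\right)^{2} = 4 p^{2}$)
$F{\left(B \right)} = 0$
$\frac{1}{K{\left(n{\left(-29 \right)},F{\left(2 \right)} \right)}} = \frac{1}{\left(-57\right) 4 \left(-29\right)^{2}} = \frac{1}{\left(-57\right) 4 \cdot 841} = \frac{1}{\left(-57\right) 3364} = \frac{1}{-191748} = - \frac{1}{191748}$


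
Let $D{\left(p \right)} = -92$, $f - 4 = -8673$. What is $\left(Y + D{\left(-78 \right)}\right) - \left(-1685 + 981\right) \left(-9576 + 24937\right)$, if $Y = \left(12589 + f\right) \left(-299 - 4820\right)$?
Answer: $-9252428$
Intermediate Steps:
$f = -8669$ ($f = 4 - 8673 = -8669$)
$Y = -20066480$ ($Y = \left(12589 - 8669\right) \left(-299 - 4820\right) = 3920 \left(-5119\right) = -20066480$)
$\left(Y + D{\left(-78 \right)}\right) - \left(-1685 + 981\right) \left(-9576 + 24937\right) = \left(-20066480 - 92\right) - \left(-1685 + 981\right) \left(-9576 + 24937\right) = -20066572 - \left(-704\right) 15361 = -20066572 - -10814144 = -20066572 + 10814144 = -9252428$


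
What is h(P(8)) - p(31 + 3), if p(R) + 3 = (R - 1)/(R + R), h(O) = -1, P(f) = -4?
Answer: 103/68 ≈ 1.5147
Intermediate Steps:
p(R) = -3 + (-1 + R)/(2*R) (p(R) = -3 + (R - 1)/(R + R) = -3 + (-1 + R)/((2*R)) = -3 + (-1 + R)*(1/(2*R)) = -3 + (-1 + R)/(2*R))
h(P(8)) - p(31 + 3) = -1 - (-1 - 5*(31 + 3))/(2*(31 + 3)) = -1 - (-1 - 5*34)/(2*34) = -1 - (-1 - 170)/(2*34) = -1 - (-171)/(2*34) = -1 - 1*(-171/68) = -1 + 171/68 = 103/68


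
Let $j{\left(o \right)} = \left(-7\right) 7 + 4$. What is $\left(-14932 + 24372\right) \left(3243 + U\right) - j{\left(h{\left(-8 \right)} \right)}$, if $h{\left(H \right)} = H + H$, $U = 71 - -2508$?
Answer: $54959725$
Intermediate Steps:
$U = 2579$ ($U = 71 + 2508 = 2579$)
$h{\left(H \right)} = 2 H$
$j{\left(o \right)} = -45$ ($j{\left(o \right)} = -49 + 4 = -45$)
$\left(-14932 + 24372\right) \left(3243 + U\right) - j{\left(h{\left(-8 \right)} \right)} = \left(-14932 + 24372\right) \left(3243 + 2579\right) - -45 = 9440 \cdot 5822 + 45 = 54959680 + 45 = 54959725$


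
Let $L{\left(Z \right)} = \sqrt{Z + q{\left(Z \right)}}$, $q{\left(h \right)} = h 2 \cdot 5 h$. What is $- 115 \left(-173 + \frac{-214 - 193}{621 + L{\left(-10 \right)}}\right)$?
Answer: $\frac{853521950}{42739} - \frac{46805 \sqrt{110}}{128217} \approx 19967.0$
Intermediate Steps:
$q{\left(h \right)} = 10 h^{2}$ ($q{\left(h \right)} = h 10 h = 10 h h = 10 h^{2}$)
$L{\left(Z \right)} = \sqrt{Z + 10 Z^{2}}$
$- 115 \left(-173 + \frac{-214 - 193}{621 + L{\left(-10 \right)}}\right) = - 115 \left(-173 + \frac{-214 - 193}{621 + \sqrt{- 10 \left(1 + 10 \left(-10\right)\right)}}\right) = - 115 \left(-173 - \frac{407}{621 + \sqrt{- 10 \left(1 - 100\right)}}\right) = - 115 \left(-173 - \frac{407}{621 + \sqrt{\left(-10\right) \left(-99\right)}}\right) = - 115 \left(-173 - \frac{407}{621 + \sqrt{990}}\right) = - 115 \left(-173 - \frac{407}{621 + 3 \sqrt{110}}\right) = 19895 + \frac{46805}{621 + 3 \sqrt{110}}$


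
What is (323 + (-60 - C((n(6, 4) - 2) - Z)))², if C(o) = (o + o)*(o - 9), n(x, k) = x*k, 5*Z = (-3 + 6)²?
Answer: 22439169/625 ≈ 35903.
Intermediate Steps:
Z = 9/5 (Z = (-3 + 6)²/5 = (⅕)*3² = (⅕)*9 = 9/5 ≈ 1.8000)
n(x, k) = k*x
C(o) = 2*o*(-9 + o) (C(o) = (2*o)*(-9 + o) = 2*o*(-9 + o))
(323 + (-60 - C((n(6, 4) - 2) - Z)))² = (323 + (-60 - 2*((4*6 - 2) - 1*9/5)*(-9 + ((4*6 - 2) - 1*9/5))))² = (323 + (-60 - 2*((24 - 2) - 9/5)*(-9 + ((24 - 2) - 9/5))))² = (323 + (-60 - 2*(22 - 9/5)*(-9 + (22 - 9/5))))² = (323 + (-60 - 2*101*(-9 + 101/5)/5))² = (323 + (-60 - 2*101*56/(5*5)))² = (323 + (-60 - 1*11312/25))² = (323 + (-60 - 11312/25))² = (323 - 12812/25)² = (-4737/25)² = 22439169/625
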